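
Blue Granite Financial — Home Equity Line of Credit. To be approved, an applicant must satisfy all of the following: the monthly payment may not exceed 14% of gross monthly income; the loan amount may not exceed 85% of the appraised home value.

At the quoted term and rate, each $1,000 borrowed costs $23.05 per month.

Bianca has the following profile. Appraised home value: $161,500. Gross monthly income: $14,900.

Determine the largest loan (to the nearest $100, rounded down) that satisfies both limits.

Payment cap: 14% × $14,900 = $2,086/month.
At $23.05 per $1,000, that supports 2,086/23.05 × 1,000 ≈ $90,498 → $90,400.
LTV cap: 85% × $161,500 = $137,275 → $137,200.
Binding constraint: payment-to-income.

$90,400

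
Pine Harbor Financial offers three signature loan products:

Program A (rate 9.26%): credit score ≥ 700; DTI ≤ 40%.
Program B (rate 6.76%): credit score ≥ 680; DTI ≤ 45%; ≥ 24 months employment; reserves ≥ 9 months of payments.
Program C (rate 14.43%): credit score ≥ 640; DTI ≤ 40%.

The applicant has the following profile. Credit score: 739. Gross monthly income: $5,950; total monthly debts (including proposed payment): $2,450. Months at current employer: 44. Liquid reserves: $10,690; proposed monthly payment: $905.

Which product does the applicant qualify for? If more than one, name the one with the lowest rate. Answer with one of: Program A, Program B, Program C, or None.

Program B

DTI = 2,450/5,950 = 41.2%.
Reserves = 10,690/905 = 11.8 months.
Program A: score 739 ≥ 700; DTI 41.2% > 40% → does not qualify.
Program B: score 739 ≥ 680; DTI 41.2% ≤ 45%; employment 44 ≥ 24 mo; reserves 11.8 ≥ 9 mo → qualifies.
Program C: score 739 ≥ 640; DTI 41.2% > 40% → does not qualify.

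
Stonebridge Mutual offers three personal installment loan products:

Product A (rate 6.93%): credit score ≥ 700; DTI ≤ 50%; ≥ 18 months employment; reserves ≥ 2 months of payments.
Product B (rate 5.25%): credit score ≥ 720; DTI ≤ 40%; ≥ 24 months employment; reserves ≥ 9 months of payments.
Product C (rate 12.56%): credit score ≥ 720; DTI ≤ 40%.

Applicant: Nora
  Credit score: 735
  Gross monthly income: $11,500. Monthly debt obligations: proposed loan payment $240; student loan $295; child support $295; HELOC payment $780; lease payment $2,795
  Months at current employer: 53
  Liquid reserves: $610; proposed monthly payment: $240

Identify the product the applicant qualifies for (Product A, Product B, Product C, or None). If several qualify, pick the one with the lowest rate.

Total debts = (240 + 295 + 295 + 780 + 2,795) = 4,405; DTI = 4,405/11,500 = 38.3%.
Reserves = 610/240 = 2.5 months.
Product A: score 735 ≥ 700; DTI 38.3% ≤ 50%; employment 53 ≥ 18 mo; reserves 2.5 ≥ 2 mo → qualifies.
Product B: score 735 ≥ 720; DTI 38.3% ≤ 40%; employment 53 ≥ 24 mo; reserves 2.5 < 9 mo → does not qualify.
Product C: score 735 ≥ 720; DTI 38.3% ≤ 40% → qualifies.
Qualifying: Product A, Product C. Lowest rate is 6.93% → Product A.

Product A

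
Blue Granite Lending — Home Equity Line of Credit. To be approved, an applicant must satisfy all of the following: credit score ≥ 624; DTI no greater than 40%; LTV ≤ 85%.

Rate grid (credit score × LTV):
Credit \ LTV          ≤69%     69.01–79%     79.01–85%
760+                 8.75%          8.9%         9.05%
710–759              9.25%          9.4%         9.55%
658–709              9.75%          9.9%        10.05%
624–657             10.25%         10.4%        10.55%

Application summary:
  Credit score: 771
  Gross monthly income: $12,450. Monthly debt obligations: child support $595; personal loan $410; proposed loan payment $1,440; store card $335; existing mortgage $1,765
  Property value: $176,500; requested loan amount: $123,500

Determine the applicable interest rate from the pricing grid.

Credit score 771 ≥ 624; Total monthly debts = (595 + 410 + 1,440 + 335 + 1,765) = 4,545. DTI: 4,545 ÷ 12,450 = 36.5%, within the 40% cap
LTV: 123,500 ÷ 176,500 = 70%, within 85% cap
Row: 771 falls in 760+. Column: 70% falls in 69.01–79%. Rate = 8.9%.

8.9%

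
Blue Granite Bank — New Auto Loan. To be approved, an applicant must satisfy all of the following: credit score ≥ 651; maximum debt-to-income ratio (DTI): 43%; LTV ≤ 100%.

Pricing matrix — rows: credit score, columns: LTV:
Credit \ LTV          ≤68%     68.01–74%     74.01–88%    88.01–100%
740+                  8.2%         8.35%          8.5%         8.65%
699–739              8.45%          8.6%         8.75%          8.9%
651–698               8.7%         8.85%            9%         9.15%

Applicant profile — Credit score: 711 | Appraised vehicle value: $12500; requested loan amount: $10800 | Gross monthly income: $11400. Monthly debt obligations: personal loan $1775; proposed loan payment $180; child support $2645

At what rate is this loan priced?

Credit score 711 ≥ 651; Total monthly debts = (1,775 + 180 + 2,645) = 4,600. DTI: 4,600 ÷ 11,400 = 40.4%, within the 43% cap
Loan-to-value = 10,800/12,500 = 86.4% — pass (100% max)
Row: 711 falls in 699–739. Column: 86.4% falls in 74.01–88%. Rate = 8.75%.

8.75%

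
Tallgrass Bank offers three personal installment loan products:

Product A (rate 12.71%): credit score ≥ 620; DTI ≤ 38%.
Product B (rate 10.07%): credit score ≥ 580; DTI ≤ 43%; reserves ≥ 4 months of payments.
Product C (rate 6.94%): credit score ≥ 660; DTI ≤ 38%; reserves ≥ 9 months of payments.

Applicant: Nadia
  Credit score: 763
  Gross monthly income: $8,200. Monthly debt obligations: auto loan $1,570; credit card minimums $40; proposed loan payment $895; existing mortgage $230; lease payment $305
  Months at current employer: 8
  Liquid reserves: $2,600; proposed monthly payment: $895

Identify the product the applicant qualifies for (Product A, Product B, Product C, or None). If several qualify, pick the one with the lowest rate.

Product A

Total debts = (1,570 + 40 + 895 + 230 + 305) = 3,040; DTI = 3,040/8,200 = 37.1%.
Reserves = 2,600/895 = 2.9 months.
Product A: score 763 ≥ 620; DTI 37.1% ≤ 38% → qualifies.
Product B: score 763 ≥ 580; DTI 37.1% ≤ 43%; reserves 2.9 < 4 mo → does not qualify.
Product C: score 763 ≥ 660; DTI 37.1% ≤ 38%; reserves 2.9 < 9 mo → does not qualify.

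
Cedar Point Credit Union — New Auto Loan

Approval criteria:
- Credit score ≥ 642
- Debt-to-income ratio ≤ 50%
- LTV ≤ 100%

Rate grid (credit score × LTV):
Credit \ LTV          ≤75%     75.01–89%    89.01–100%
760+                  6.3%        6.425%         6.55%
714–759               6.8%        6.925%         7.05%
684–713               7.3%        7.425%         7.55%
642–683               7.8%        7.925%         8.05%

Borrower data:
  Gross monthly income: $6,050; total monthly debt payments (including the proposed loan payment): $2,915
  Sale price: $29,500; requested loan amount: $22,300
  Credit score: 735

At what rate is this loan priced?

Credit score 735 ≥ 642; DTI = 2,915/6,050 = 48.2% ≤ 50%
LTV = 22,300/29,500 = 75.6% ≤ 100%
Row: 735 falls in 714–759. Column: 75.6% falls in 75.01–89%. Rate = 6.925%.

6.925%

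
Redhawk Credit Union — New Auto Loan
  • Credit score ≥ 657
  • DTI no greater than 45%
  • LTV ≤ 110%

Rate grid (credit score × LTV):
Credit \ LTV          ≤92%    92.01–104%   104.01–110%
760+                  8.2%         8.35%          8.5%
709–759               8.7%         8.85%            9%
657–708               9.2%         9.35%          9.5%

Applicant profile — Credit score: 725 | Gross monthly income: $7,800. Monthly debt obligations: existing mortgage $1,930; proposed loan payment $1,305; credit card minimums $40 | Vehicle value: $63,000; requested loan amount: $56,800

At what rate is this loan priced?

8.7%

Credit score 725 ≥ 657; Total monthly debts = (1,930 + 1,305 + 40) = 3,275. DTI = 3,275/7,800 = 42% ≤ 45%
LTV: 56,800 ÷ 63,000 = 90.2%, within 110% cap
Row: 725 falls in 709–759. Column: 90.2% falls in ≤92%. Rate = 8.7%.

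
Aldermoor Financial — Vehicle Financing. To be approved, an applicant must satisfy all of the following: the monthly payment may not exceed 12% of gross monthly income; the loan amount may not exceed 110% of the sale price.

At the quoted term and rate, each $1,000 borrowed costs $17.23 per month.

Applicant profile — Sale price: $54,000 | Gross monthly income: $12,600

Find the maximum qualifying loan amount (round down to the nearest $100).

$59,400

Payment cap: 12% × $12,600 = $1,512/month.
At $17.23 per $1,000, that supports 1,512/17.23 × 1,000 ≈ $87,753 → $87,700.
LTV cap: 110% × $54,000 = $59,400 → $59,400.
Binding constraint: loan-to-value.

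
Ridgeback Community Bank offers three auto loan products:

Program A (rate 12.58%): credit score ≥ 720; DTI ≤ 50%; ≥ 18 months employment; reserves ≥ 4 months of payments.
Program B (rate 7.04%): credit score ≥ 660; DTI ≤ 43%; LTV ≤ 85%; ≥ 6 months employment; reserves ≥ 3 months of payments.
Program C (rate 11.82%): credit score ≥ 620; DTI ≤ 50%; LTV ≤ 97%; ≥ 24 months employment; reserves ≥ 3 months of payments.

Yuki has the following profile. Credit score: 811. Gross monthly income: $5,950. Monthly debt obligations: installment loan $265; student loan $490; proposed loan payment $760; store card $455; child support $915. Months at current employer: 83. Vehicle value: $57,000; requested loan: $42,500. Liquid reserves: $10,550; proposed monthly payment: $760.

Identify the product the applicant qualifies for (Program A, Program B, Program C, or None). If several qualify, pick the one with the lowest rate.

Total debts = (265 + 490 + 760 + 455 + 915) = 2,885; DTI = 2,885/5,950 = 48.5%.
LTV = 42,500/57,000 = 74.6%.
Reserves = 10,550/760 = 13.9 months.
Program A: score 811 ≥ 720; DTI 48.5% ≤ 50%; employment 83 ≥ 18 mo; reserves 13.9 ≥ 4 mo → qualifies.
Program B: score 811 ≥ 660; DTI 48.5% > 43%; LTV 74.6% ≤ 85%; employment 83 ≥ 6 mo; reserves 13.9 ≥ 3 mo → does not qualify.
Program C: score 811 ≥ 620; DTI 48.5% ≤ 50%; LTV 74.6% ≤ 97%; employment 83 ≥ 24 mo; reserves 13.9 ≥ 3 mo → qualifies.
Qualifying: Program A, Program C. Lowest rate is 11.82% → Program C.

Program C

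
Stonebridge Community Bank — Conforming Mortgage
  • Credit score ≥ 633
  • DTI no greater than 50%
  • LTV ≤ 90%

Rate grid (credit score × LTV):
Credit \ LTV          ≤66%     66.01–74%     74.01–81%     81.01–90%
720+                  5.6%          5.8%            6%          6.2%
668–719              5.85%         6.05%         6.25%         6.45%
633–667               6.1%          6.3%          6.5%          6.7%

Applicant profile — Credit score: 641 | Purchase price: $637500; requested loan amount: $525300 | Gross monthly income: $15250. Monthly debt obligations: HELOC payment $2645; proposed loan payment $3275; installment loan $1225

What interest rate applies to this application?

Credit score 641 ≥ 633; Total monthly debts = (2,645 + 3,275 + 1,225) = 7,145. DTI = 7,145/15,250 = 46.9% ≤ 50%
Loan-to-value = 525,300/637,500 = 82.4% — pass (90% max)
Score 641 is in the 633–667 band; LTV 82.4% is in the 81.01–90% band → 6.7%.

6.7%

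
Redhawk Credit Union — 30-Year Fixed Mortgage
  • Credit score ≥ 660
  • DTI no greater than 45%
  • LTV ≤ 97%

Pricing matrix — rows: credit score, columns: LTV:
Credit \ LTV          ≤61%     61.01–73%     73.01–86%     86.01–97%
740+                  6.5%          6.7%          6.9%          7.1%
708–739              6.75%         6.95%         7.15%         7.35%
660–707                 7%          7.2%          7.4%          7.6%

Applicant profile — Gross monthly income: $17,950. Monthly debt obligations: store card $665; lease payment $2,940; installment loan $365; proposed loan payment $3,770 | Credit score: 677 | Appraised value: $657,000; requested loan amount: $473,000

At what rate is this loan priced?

7.2%

Credit score 677 ≥ 660; Total monthly debts = (665 + 2,940 + 365 + 3,770) = 7,740. DTI: 7,740 ÷ 17,950 = 43.1%, within the 45% cap
Loan-to-value = 473,000/657,000 = 72% — pass (97% max)
Credit 677 → row 660–707; LTV 72% → column 61.01–73%. Grid cell → 7.2%.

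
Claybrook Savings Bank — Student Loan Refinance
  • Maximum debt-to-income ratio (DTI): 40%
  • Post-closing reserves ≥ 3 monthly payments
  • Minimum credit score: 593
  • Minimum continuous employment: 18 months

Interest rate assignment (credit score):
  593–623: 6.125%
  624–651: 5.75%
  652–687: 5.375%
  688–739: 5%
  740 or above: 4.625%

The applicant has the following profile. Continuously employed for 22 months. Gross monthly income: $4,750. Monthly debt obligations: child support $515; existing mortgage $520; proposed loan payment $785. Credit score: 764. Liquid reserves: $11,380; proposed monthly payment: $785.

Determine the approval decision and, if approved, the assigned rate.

Approved at 4.625%

Credit score 764 ≥ 593 (meets minimum)
Employment 22 ≥ 18 months
Total monthly debts = (515 + 520 + 785) = 1,820. DTI = 1,820/4,750 = 38.3% ≤ 40%
Reserves = 11,380/785 = 14.5 months ≥ 3
All requirements met. Score 764 falls in the 740 or above tier → 4.625%.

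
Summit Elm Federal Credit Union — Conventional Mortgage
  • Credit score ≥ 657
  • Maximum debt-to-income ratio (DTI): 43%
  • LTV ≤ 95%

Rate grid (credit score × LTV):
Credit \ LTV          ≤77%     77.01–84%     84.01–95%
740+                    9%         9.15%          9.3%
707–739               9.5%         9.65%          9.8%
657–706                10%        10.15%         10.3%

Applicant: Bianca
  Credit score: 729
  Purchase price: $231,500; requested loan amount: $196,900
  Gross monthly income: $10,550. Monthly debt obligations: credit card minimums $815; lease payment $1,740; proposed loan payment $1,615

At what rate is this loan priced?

9.8%

Credit score 729 ≥ 657; Total monthly debts = (815 + 1,740 + 1,615) = 4,170. Debt-to-income = 4,170/10,550 = 39.5% — meets 43% limit
LTV = 196,900/231,500 = 85.1% ≤ 95%
Credit 729 → row 707–739; LTV 85.1% → column 84.01–95%. Grid cell → 9.8%.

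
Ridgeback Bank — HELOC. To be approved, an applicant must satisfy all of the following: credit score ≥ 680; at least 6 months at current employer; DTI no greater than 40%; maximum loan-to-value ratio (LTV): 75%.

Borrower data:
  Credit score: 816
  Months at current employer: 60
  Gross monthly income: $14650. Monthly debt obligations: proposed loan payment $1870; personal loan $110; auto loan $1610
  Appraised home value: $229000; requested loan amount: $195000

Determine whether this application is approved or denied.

Credit score 816 ≥ 680 (meets)
Employment 60 ≥ 6 months
Total monthly debts = (1,870 + 110 + 1,610) = 3,590. DTI: 3,590 ÷ 14,650 = 24.5%, within the 40% cap
Loan-to-value = 195,000/229,000 = 85.2% — fail (75% max)
Fails on LTV.

Denied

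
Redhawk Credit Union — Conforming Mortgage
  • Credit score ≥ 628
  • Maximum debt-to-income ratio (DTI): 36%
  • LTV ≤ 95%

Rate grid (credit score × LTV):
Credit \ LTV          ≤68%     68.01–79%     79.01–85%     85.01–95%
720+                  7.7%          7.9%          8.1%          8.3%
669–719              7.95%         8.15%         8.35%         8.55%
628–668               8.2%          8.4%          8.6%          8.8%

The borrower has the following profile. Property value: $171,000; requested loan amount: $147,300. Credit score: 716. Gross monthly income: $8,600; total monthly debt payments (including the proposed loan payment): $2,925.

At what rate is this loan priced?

8.55%

Credit score 716 ≥ 628; DTI = 2,925/8,600 = 34% ≤ 36%
Loan-to-value = 147,300/171,000 = 86.1% — pass (95% max)
Credit 716 → row 669–719; LTV 86.1% → column 85.01–95%. Grid cell → 8.55%.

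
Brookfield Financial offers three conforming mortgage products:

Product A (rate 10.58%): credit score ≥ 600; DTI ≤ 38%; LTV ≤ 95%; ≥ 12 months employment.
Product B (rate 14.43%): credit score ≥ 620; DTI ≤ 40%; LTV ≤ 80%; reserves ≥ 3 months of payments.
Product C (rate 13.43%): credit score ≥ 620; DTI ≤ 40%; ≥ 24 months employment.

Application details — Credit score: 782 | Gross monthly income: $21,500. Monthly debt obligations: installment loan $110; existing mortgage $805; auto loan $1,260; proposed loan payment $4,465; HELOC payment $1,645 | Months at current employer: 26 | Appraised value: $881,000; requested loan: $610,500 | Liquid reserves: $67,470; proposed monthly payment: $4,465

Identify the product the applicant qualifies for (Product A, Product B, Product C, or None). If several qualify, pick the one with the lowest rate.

Total debts = (110 + 805 + 1,260 + 4,465 + 1,645) = 8,285; DTI = 8,285/21,500 = 38.5%.
LTV = 610,500/881,000 = 69.3%.
Reserves = 67,470/4,465 = 15.1 months.
Product A: score 782 ≥ 600; DTI 38.5% > 38%; LTV 69.3% ≤ 95%; employment 26 ≥ 12 mo → does not qualify.
Product B: score 782 ≥ 620; DTI 38.5% ≤ 40%; LTV 69.3% ≤ 80%; reserves 15.1 ≥ 3 mo → qualifies.
Product C: score 782 ≥ 620; DTI 38.5% ≤ 40%; employment 26 ≥ 24 mo → qualifies.
Qualifying: Product B, Product C. Lowest rate is 13.43% → Product C.

Product C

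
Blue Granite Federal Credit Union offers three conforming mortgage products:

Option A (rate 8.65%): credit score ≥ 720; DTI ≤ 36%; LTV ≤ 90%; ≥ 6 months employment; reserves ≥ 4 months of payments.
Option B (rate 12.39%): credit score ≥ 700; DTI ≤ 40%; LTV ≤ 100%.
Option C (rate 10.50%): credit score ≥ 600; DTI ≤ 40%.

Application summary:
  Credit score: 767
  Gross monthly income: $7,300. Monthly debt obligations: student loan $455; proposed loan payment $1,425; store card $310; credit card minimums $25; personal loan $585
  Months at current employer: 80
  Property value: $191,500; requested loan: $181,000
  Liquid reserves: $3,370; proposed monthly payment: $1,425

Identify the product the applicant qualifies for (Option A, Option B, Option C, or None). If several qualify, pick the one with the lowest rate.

Option C

Total debts = (455 + 1,425 + 310 + 25 + 585) = 2,800; DTI = 2,800/7,300 = 38.4%.
LTV = 181,000/191,500 = 94.5%.
Reserves = 3,370/1,425 = 2.4 months.
Option A: score 767 ≥ 720; DTI 38.4% > 36%; LTV 94.5% > 90%; employment 80 ≥ 6 mo; reserves 2.4 < 4 mo → does not qualify.
Option B: score 767 ≥ 700; DTI 38.4% ≤ 40%; LTV 94.5% ≤ 100% → qualifies.
Option C: score 767 ≥ 600; DTI 38.4% ≤ 40% → qualifies.
Qualifying: Option B, Option C. Lowest rate is 10.50% → Option C.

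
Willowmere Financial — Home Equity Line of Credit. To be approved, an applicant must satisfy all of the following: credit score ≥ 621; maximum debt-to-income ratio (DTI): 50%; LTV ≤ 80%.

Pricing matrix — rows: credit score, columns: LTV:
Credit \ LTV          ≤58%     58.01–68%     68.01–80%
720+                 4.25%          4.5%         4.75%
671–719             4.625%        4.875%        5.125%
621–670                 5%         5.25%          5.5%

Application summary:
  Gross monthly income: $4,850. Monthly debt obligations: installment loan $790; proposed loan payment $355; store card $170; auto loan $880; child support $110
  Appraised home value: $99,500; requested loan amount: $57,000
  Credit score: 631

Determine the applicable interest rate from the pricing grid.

5%

Credit score 631 ≥ 621; Total monthly debts = (790 + 355 + 170 + 880 + 110) = 2,305. Debt-to-income = 2,305/4,850 = 47.5% — meets 50% limit
LTV = 57,000/99,500 = 57.3% ≤ 80%
Row: 631 falls in 621–670. Column: 57.3% falls in ≤58%. Rate = 5%.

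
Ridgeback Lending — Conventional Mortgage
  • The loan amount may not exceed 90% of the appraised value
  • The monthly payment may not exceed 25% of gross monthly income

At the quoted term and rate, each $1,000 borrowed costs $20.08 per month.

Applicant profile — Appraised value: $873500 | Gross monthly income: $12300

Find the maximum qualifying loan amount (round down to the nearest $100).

Payment cap: 25% × $12,300 = $3,075/month.
At $20.08 per $1,000, that supports 3,075/20.08 × 1,000 ≈ $153,137 → $153,100.
LTV cap: 90% × $873,500 = $786,150 → $786,100.
Binding constraint: payment-to-income.

$153,100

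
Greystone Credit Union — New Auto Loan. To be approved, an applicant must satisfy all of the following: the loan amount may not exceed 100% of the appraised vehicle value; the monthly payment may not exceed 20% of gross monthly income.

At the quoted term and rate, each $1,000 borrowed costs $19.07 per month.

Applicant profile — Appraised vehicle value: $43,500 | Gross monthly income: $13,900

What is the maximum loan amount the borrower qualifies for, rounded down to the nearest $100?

Payment cap: 20% × $13,900 = $2,780/month.
At $19.07 per $1,000, that supports 2,780/19.07 × 1,000 ≈ $145,778 → $145,700.
LTV cap: 100% × $43,500 = $43,500 → $43,500.
Binding constraint: loan-to-value.

$43,500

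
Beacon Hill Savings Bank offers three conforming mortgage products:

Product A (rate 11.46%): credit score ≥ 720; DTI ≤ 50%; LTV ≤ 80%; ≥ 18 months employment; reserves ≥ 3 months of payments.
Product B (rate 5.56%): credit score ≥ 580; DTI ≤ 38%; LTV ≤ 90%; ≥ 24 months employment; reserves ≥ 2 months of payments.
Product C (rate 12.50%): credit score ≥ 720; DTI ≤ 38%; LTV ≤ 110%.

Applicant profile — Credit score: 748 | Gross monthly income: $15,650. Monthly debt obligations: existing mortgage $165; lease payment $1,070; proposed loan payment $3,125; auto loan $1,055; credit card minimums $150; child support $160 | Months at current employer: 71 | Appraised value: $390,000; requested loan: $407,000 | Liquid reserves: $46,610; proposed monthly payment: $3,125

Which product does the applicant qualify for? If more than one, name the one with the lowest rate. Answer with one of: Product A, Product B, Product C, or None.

Total debts = (165 + 1,070 + 3,125 + 1,055 + 150 + 160) = 5,725; DTI = 5,725/15,650 = 36.6%.
LTV = 407,000/390,000 = 104.4%.
Reserves = 46,610/3,125 = 14.9 months.
Product A: score 748 ≥ 720; DTI 36.6% ≤ 50%; LTV 104.4% > 80%; employment 71 ≥ 18 mo; reserves 14.9 ≥ 3 mo → does not qualify.
Product B: score 748 ≥ 580; DTI 36.6% ≤ 38%; LTV 104.4% > 90%; employment 71 ≥ 24 mo; reserves 14.9 ≥ 2 mo → does not qualify.
Product C: score 748 ≥ 720; DTI 36.6% ≤ 38%; LTV 104.4% ≤ 110% → qualifies.

Product C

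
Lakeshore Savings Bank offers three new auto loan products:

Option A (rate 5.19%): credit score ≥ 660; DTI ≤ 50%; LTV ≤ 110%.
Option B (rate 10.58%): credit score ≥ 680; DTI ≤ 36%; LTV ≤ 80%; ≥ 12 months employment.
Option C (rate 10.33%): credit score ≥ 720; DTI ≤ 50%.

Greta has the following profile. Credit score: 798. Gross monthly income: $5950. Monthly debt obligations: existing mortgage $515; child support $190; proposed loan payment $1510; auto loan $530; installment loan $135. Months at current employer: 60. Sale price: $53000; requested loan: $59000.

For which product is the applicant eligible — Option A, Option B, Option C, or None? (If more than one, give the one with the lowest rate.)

Total debts = (515 + 190 + 1,510 + 530 + 135) = 2,880; DTI = 2,880/5,950 = 48.4%.
LTV = 59,000/53,000 = 111.3%.
Option A: score 798 ≥ 660; DTI 48.4% ≤ 50%; LTV 111.3% > 110% → does not qualify.
Option B: score 798 ≥ 680; DTI 48.4% > 36%; LTV 111.3% > 80%; employment 60 ≥ 12 mo → does not qualify.
Option C: score 798 ≥ 720; DTI 48.4% ≤ 50% → qualifies.

Option C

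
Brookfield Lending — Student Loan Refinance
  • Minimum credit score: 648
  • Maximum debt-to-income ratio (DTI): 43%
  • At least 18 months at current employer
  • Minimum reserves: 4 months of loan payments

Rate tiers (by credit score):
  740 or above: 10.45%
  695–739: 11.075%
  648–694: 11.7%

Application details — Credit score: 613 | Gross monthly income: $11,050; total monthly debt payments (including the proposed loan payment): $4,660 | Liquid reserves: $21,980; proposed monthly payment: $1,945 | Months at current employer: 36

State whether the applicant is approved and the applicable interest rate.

Denied

Credit score 613 < 648 (below minimum)
Reserves = 21,980/1,945 = 11.3 months ≥ 4
Employment 36 ≥ 18 months
Debt-to-income = 4,660/11,050 = 42.2% — meets 43% limit
Not all requirements met → denied.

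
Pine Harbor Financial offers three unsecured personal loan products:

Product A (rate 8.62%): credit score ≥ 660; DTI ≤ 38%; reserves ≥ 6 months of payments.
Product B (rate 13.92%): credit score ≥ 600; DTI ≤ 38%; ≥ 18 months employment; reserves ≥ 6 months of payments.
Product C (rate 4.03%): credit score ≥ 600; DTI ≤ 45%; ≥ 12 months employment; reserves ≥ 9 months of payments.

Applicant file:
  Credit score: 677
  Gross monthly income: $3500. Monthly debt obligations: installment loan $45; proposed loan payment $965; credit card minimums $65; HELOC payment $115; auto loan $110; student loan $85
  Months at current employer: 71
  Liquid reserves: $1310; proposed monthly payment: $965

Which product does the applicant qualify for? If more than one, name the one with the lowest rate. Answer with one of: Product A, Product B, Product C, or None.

None

Total debts = (45 + 965 + 65 + 115 + 110 + 85) = 1,385; DTI = 1,385/3,500 = 39.6%.
Reserves = 1,310/965 = 1.4 months.
Product A: score 677 ≥ 660; DTI 39.6% > 38%; reserves 1.4 < 6 mo → does not qualify.
Product B: score 677 ≥ 600; DTI 39.6% > 38%; employment 71 ≥ 18 mo; reserves 1.4 < 6 mo → does not qualify.
Product C: score 677 ≥ 600; DTI 39.6% ≤ 45%; employment 71 ≥ 12 mo; reserves 1.4 < 9 mo → does not qualify.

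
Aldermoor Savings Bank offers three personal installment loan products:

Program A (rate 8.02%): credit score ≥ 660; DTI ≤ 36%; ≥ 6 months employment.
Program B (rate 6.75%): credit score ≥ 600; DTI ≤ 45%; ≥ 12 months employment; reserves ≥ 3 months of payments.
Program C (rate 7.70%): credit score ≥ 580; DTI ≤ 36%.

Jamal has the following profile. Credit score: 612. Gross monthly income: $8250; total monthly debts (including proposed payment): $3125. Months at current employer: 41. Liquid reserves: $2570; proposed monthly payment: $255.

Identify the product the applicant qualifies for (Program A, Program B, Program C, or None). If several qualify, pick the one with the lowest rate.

DTI = 3,125/8,250 = 37.9%.
Reserves = 2,570/255 = 10.1 months.
Program A: score 612 < 660; DTI 37.9% > 36%; employment 41 ≥ 6 mo → does not qualify.
Program B: score 612 ≥ 600; DTI 37.9% ≤ 45%; employment 41 ≥ 12 mo; reserves 10.1 ≥ 3 mo → qualifies.
Program C: score 612 ≥ 580; DTI 37.9% > 36% → does not qualify.

Program B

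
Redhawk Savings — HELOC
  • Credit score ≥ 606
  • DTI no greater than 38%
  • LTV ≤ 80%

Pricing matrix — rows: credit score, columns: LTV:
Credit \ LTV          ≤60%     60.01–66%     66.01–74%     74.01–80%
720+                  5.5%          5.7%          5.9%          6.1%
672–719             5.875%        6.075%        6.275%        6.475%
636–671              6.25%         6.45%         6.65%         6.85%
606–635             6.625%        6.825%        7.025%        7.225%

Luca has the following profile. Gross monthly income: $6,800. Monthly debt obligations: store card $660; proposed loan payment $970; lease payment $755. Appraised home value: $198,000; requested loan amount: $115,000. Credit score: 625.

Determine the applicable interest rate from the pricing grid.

6.625%

Credit score 625 ≥ 606; Total monthly debts = (660 + 970 + 755) = 2,385. DTI = 2,385/6,800 = 35.1% ≤ 38%
Loan-to-value = 115,000/198,000 = 58.1% — pass (80% max)
Row: 625 falls in 606–635. Column: 58.1% falls in ≤60%. Rate = 6.625%.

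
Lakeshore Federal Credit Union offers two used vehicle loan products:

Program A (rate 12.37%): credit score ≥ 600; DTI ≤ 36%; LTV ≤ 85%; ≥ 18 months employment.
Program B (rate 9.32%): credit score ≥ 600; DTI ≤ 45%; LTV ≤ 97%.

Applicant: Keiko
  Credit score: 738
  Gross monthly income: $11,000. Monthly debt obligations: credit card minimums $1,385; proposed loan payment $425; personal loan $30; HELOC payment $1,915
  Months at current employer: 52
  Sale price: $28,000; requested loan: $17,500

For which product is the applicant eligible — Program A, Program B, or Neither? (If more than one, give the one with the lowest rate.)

Program B

Total debts = (1,385 + 425 + 30 + 1,915) = 3,755; DTI = 3,755/11,000 = 34.1%.
LTV = 17,500/28,000 = 62.5%.
Program A: score 738 ≥ 600; DTI 34.1% ≤ 36%; LTV 62.5% ≤ 85%; employment 52 ≥ 18 mo → qualifies.
Program B: score 738 ≥ 600; DTI 34.1% ≤ 45%; LTV 62.5% ≤ 97% → qualifies.
Qualifying: Program A, Program B. Lowest rate is 9.32% → Program B.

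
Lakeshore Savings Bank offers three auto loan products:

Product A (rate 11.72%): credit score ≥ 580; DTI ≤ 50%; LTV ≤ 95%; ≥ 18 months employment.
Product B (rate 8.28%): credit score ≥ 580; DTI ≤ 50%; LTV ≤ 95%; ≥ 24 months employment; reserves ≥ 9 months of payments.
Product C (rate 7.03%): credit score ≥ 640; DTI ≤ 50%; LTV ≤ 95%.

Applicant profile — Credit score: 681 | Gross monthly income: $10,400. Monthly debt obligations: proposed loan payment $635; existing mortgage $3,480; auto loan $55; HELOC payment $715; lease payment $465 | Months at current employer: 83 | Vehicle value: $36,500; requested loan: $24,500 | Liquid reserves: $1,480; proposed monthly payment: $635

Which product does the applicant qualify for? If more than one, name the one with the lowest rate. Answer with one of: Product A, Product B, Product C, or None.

None

Total debts = (635 + 3,480 + 55 + 715 + 465) = 5,350; DTI = 5,350/10,400 = 51.4%.
LTV = 24,500/36,500 = 67.1%.
Reserves = 1,480/635 = 2.3 months.
Product A: score 681 ≥ 580; DTI 51.4% > 50%; LTV 67.1% ≤ 95%; employment 83 ≥ 18 mo → does not qualify.
Product B: score 681 ≥ 580; DTI 51.4% > 50%; LTV 67.1% ≤ 95%; employment 83 ≥ 24 mo; reserves 2.3 < 9 mo → does not qualify.
Product C: score 681 ≥ 640; DTI 51.4% > 50%; LTV 67.1% ≤ 95% → does not qualify.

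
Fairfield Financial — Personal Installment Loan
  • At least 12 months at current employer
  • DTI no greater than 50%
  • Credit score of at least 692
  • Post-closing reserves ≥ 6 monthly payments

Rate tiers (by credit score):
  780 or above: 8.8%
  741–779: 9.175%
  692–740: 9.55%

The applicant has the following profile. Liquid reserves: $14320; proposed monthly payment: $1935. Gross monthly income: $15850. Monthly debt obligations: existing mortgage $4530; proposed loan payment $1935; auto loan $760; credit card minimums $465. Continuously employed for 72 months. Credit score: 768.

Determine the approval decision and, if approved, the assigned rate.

Credit score 768 ≥ 692 (meets minimum)
Total monthly debts = (4,530 + 1,935 + 760 + 465) = 7,690. DTI: 7,690 ÷ 15,850 = 48.5%, within the 50% cap
Employment 72 ≥ 12 months
Reserves = 14,320/1,935 = 7.4 months ≥ 6
All requirements met. Score 768 falls in the 741–779 tier → 9.175%.

Approved at 9.175%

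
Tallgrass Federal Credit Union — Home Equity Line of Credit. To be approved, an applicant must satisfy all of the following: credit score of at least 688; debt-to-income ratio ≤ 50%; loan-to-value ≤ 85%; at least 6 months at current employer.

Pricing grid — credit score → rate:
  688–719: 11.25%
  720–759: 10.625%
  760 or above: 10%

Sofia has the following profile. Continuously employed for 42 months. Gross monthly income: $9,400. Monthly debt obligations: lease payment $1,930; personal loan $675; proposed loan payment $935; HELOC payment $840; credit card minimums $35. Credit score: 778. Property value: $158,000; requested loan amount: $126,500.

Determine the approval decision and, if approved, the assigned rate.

Approved at 10%

Credit score 778 ≥ 688 (meets minimum)
LTV: 126,500 ÷ 158,000 = 80.1%, within 85% cap
Employment 42 ≥ 6 months
Total monthly debts = (1,930 + 675 + 935 + 840 + 35) = 4,415. Debt-to-income = 4,415/9,400 = 47% — meets 50% limit
All requirements met. Score 778 falls in the 760 or above tier → 10%.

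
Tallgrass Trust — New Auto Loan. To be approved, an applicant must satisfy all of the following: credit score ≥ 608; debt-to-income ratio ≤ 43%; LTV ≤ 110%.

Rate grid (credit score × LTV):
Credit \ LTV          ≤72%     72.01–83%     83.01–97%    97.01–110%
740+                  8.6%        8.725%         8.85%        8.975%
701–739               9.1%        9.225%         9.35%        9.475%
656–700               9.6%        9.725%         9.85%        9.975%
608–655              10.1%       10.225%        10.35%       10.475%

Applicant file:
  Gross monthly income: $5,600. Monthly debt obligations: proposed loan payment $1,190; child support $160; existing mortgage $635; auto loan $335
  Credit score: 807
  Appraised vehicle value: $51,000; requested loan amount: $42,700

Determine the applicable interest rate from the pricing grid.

8.85%

Credit score 807 ≥ 608; Total monthly debts = (1,190 + 160 + 635 + 335) = 2,320. DTI: 2,320 ÷ 5,600 = 41.4%, within the 43% cap
LTV = 42,700/51,000 = 83.7% ≤ 110%
Row: 807 falls in 740+. Column: 83.7% falls in 83.01–97%. Rate = 8.85%.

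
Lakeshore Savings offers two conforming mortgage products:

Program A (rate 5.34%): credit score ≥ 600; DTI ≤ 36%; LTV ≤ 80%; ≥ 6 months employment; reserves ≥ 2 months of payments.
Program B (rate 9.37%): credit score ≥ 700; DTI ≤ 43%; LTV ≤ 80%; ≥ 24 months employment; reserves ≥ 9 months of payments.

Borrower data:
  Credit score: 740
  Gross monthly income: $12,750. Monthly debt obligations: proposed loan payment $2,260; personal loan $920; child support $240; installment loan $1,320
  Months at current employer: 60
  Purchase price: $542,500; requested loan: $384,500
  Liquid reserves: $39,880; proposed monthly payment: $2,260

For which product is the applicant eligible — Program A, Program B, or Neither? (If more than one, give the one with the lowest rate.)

Total debts = (2,260 + 920 + 240 + 1,320) = 4,740; DTI = 4,740/12,750 = 37.2%.
LTV = 384,500/542,500 = 70.9%.
Reserves = 39,880/2,260 = 17.6 months.
Program A: score 740 ≥ 600; DTI 37.2% > 36%; LTV 70.9% ≤ 80%; employment 60 ≥ 6 mo; reserves 17.6 ≥ 2 mo → does not qualify.
Program B: score 740 ≥ 700; DTI 37.2% ≤ 43%; LTV 70.9% ≤ 80%; employment 60 ≥ 24 mo; reserves 17.6 ≥ 9 mo → qualifies.

Program B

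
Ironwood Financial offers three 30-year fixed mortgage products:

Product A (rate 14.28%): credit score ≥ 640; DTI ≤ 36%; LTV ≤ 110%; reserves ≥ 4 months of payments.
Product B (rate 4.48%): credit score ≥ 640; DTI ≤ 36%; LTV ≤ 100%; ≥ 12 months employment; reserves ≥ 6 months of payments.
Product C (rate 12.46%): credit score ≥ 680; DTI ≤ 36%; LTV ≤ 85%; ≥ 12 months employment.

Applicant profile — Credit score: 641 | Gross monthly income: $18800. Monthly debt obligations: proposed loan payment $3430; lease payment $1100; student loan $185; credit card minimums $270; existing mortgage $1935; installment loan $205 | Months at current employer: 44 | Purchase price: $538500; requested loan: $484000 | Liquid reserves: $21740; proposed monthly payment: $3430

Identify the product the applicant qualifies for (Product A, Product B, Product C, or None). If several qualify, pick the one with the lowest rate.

Total debts = (3,430 + 1,100 + 185 + 270 + 1,935 + 205) = 7,125; DTI = 7,125/18,800 = 37.9%.
LTV = 484,000/538,500 = 89.9%.
Reserves = 21,740/3,430 = 6.3 months.
Product A: score 641 ≥ 640; DTI 37.9% > 36%; LTV 89.9% ≤ 110%; reserves 6.3 ≥ 4 mo → does not qualify.
Product B: score 641 ≥ 640; DTI 37.9% > 36%; LTV 89.9% ≤ 100%; employment 44 ≥ 12 mo; reserves 6.3 ≥ 6 mo → does not qualify.
Product C: score 641 < 680; DTI 37.9% > 36%; LTV 89.9% > 85%; employment 44 ≥ 12 mo → does not qualify.

None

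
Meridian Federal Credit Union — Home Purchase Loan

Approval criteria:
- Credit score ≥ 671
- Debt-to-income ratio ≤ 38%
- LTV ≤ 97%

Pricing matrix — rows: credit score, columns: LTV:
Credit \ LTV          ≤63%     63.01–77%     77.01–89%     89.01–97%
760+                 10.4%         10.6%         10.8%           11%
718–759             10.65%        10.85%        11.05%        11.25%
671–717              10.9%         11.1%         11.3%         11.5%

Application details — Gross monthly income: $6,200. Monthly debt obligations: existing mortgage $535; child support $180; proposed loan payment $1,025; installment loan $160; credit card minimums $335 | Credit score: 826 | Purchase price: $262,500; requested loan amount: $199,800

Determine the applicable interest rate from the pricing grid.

10.6%

Credit score 826 ≥ 671; Total monthly debts = (535 + 180 + 1,025 + 160 + 335) = 2,235. DTI = 2,235/6,200 = 36% ≤ 38%
LTV: 199,800 ÷ 262,500 = 76.1%, within 97% cap
Row: 826 falls in 760+. Column: 76.1% falls in 63.01–77%. Rate = 10.6%.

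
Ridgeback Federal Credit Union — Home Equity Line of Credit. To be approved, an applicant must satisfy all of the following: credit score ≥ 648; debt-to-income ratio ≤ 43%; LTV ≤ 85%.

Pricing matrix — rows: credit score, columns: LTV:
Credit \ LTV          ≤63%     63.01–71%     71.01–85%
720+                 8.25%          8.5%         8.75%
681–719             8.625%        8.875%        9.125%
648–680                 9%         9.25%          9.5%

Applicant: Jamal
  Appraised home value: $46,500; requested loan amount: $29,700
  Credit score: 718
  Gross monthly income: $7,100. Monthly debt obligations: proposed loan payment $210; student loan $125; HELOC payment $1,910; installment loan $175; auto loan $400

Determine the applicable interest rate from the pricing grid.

Credit score 718 ≥ 648; Total monthly debts = (210 + 125 + 1,910 + 175 + 400) = 2,820. DTI = 2,820/7,100 = 39.7% ≤ 43%
LTV = 29,700/46,500 = 63.9% ≤ 85%
Score 718 is in the 681–719 band; LTV 63.9% is in the 63.01–71% band → 8.875%.

8.875%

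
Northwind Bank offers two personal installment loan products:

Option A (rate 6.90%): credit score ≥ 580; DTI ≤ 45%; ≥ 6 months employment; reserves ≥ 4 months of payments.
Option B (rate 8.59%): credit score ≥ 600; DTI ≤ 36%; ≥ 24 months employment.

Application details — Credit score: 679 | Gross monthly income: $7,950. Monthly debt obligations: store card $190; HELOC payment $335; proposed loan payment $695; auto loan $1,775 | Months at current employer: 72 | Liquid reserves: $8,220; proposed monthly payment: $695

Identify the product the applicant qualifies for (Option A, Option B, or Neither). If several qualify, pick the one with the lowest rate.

Option A

Total debts = (190 + 335 + 695 + 1,775) = 2,995; DTI = 2,995/7,950 = 37.7%.
Reserves = 8,220/695 = 11.8 months.
Option A: score 679 ≥ 580; DTI 37.7% ≤ 45%; employment 72 ≥ 6 mo; reserves 11.8 ≥ 4 mo → qualifies.
Option B: score 679 ≥ 600; DTI 37.7% > 36%; employment 72 ≥ 24 mo → does not qualify.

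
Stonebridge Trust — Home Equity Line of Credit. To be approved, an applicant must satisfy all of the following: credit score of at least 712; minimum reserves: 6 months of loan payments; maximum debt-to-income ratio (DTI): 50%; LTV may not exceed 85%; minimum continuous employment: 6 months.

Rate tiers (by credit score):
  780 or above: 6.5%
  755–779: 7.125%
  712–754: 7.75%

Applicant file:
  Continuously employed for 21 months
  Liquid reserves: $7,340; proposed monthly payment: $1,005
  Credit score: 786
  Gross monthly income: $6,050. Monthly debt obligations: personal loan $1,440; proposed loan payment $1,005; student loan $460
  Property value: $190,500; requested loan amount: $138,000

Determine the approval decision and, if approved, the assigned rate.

Credit score 786 ≥ 712 (meets minimum)
Reserves = 7,340/1,005 = 7.3 months ≥ 6
Total monthly debts = (1,440 + 1,005 + 460) = 2,905. Debt-to-income = 2,905/6,050 = 48% — meets 50% limit
Loan-to-value = 138,000/190,500 = 72.4% — pass (85% max)
Employment 21 ≥ 6 months
All requirements met. Score 786 falls in the 780 or above tier → 6.5%.

Approved at 6.5%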